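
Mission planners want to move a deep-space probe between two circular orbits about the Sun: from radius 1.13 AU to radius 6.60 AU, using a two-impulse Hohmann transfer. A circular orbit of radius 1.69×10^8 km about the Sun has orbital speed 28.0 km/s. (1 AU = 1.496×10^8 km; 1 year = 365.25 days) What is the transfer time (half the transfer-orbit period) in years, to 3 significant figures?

From the circular-orbit relation v² = μ/r at r = 1.69×10^8 km: μ = v²r = (28.0)² × 1.69×10^8 = 1.32496×10^11 km³/s².
In km: r₁ = 1.13 × 1.496×10^8 = 1.69048×10^8 km; r₂ = 6.60 × 1.496×10^8 = 9.8736×10^8 km.
The Hohmann ellipse has a_t = (r₁ + r₂)/2 = 5.78204×10^8 km.
Half the transfer-orbit period gives t = π√(a_t³/μ) = 1.200×10^8 s.
Converting: 1.200×10^8 s ÷ 3.15576×10^7 s/year (365.25 × 86400) = 3.80 years.

t = 3.80 years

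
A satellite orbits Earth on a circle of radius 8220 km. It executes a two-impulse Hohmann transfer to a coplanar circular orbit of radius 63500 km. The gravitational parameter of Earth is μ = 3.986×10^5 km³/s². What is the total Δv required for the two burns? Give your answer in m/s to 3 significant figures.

Semi-major axis of the transfer orbit: a_t = (8220 + 63500)/2 = 35860 km.
At r₁ the circular-orbit speed is v₁ = √(μ/r₁) = 6.9636 km/s.
On the transfer ellipse at r₁, vis-viva gives v_p = √[μ(2/r₁ − 1/a_t)] = 9.2665 km/s.
First burn Δv₁ = |v_p − v₁| = 2.303 km/s.
At r₂, v₂ = √(μ/r₂) = 2.5054 km/s.
Transfer-orbit speed at r₂: v_a = √[μ(2/r₂ − 1/a_t)] = 1.1995 km/s.
Second burn Δv₂ = |v₂ − v_a| = 1.306 km/s.
Δv = Δv₁ + Δv₂ = 2.303 + 1.306 = 3.609 km/s.

Δv = 3610 m/s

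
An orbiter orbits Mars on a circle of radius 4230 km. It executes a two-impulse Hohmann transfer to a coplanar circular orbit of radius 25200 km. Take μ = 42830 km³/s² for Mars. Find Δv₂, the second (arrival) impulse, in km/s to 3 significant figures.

Δv₂ = 0.605 km/s

The Hohmann ellipse has a_t = (r₁ + r₂)/2 = 14715 km.
Circular speed at r = 25200 km: v_c = √(μ/r) = 1.3037 km/s.
Transfer-orbit speed at the same r (vis-viva, a = a_t): v_t = √[μ(2/r − 1/a_t)] = 0.69898 km/s.
Δv₂ = |v_t − v_c| = |0.69898 − 1.3037| = 0.6047 km/s.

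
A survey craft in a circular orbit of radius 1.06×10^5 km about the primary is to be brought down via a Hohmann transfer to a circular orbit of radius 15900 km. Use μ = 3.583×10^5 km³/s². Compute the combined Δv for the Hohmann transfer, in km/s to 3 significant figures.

The Hohmann ellipse has a_t = (r₁ + r₂)/2 = 60950 km.
At r₁ the circular-orbit speed is v₁ = √(μ/r₁) = 1.83853 km/s.
On the transfer ellipse at r₁, v² = μ(2/r − 1/a) gives v_a = √[μ(2/r₁ − 1/a_t)] = 0.939036 km/s.
First burn Δv₁ = |v_a − v₁| = 0.89949 km/s.
At r₂, v₂ = √(μ/r₂) = 4.74706 km/s.
Transfer-orbit speed at r₂: v_p = √[μ(2/r₂ − 1/a_t)] = 6.26024 km/s.
Second burn Δv₂ = |v₂ − v_p| = 1.5132 km/s.
Δv = Δv₁ + Δv₂ = 0.89949 + 1.5132 = 2.413 km/s.

Δv = 2.41 km/s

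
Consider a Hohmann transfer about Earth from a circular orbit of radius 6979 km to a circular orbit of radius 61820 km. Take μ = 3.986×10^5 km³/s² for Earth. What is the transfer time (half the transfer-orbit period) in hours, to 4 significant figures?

t = 8.819 hours

Transfer-ellipse semi-major axis a_t = (r₁ + r₂)/2 = (6979 + 61820)/2 = 34399.5 km.
By Kepler's third law the transfer-orbit period is T = 2π√(a_t³/μ), so t = T/2 = 31750 s.
Converting: 31750 s ÷ 3600 s/hour = 8.819 hours.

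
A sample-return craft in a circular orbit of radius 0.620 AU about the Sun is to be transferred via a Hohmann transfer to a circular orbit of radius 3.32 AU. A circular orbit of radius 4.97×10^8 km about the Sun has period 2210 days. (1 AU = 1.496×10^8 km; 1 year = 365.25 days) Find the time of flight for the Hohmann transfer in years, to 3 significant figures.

From Kepler's third law T² = 4π²r³/μ at r = 4.97×10^8 km, T = 2210 days = 2210 × 86400 s = 1.90944×10^8 s: μ = 4π²r³/T² = 1.32928×10^11 km³/s².
In km: r₁ = 0.620 × 1.496×10^8 = 9.2752×10^7 km; r₂ = 3.32 × 1.496×10^8 = 4.96672×10^8 km.
The Hohmann ellipse has a_t = (r₁ + r₂)/2 = 2.94712×10^8 km.
By Kepler's third law the transfer-orbit period is T = 2π√(a_t³/μ), so t = T/2 = 4.360×10^7 s.
Converting: 4.360×10^7 s ÷ 3.15576×10^7 s/year (365.25 × 86400) = 1.38 years.

t = 1.38 years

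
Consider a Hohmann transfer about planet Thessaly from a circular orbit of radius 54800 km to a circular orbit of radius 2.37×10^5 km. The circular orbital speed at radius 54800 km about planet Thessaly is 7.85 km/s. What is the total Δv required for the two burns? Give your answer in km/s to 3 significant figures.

From the circular-orbit relation v² = μ/r at r = 54800 km: μ = v²r = (7.85)² × 54800 = 3.37691×10^6 km³/s².
The Hohmann ellipse has a_t = (r₁ + r₂)/2 = 1.459×10^5 km.
At r₁ the circular-orbit speed is v₁ = √(μ/r₁) = 7.8500 km/s.
Transfer-orbit speed at r₁ (vis-viva equation): v_p = √[μ(2/r₁ − 1/a_t)] = 10.005 km/s.
First burn Δv₁ = |v_p − v₁| = 2.155 km/s.
At r₂, v₂ = √(μ/r₂) = 3.7747 km/s.
Transfer-orbit speed at r₂: v_a = √[μ(2/r₂ − 1/a_t)] = 2.3134 km/s.
Second burn Δv₂ = |v₂ − v_a| = 1.461 km/s.
Total Δv = Δv₁ + Δv₂ = 3.616 km/s.

Δv = 3.62 km/s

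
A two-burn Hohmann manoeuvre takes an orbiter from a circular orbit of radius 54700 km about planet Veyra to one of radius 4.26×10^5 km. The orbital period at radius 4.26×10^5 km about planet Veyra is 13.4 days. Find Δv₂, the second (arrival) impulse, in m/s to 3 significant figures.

Δv₂ = 1210 m/s

From Kepler's third law T² = 4π²r³/μ at r = 4.26×10^5 km, T = 13.4 days = 13.4 × 86400 s = 1.15776×10^6 s: μ = 4π²r³/T² = 2.27694×10^6 km³/s².
Semi-major axis of the transfer orbit: a_t = (54700 + 4.260×10^5)/2 = 2.4035×10^5 km.
On the circular orbit at r = 4.260×10^5 km, v_c = √(μ/r) = 2.312 km/s.
Vis-viva on the transfer ellipse at r = 4.260×10^5 km gives v_t = √[μ(2/r − 1/a_t)] = 1.103 km/s.
Δv₂ = |v_t − v_c| = |1.103 − 2.312| = 1.209 km/s.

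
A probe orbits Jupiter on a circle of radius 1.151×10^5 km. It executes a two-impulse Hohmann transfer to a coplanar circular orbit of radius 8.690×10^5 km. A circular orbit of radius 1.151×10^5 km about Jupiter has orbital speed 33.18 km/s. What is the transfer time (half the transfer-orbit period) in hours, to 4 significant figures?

From the circular-orbit relation v² = μ/r at r = 1.151×10^5 km: μ = v²r = (33.18)² × 1.151×10^5 = 1.26715×10^8 km³/s².
Semi-major axis of the transfer orbit: a_t = (1.151×10^5 + 8.690×10^5)/2 = 4.9205×10^5 km.
Transfer time t = π√(a_t³/μ) = π√((4.9205×10^5)³ / 1.26715×10^8) = 96330 s.
Converting: 96330 s ÷ 3600 s/hour = 26.76 hours.

t = 26.76 hours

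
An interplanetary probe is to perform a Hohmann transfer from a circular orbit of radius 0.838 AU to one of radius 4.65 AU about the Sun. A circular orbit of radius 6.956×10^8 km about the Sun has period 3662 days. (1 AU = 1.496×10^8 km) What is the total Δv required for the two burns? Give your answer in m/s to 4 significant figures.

From Kepler's third law T² = 4π²r³/μ at r = 6.956×10^8 km, T = 3662 days = 3662 × 86400 s = 3.163968×10^8 s: μ = 4π²r³/T² = 1.32732×10^11 km³/s².
In km: r₁ = 0.838 × 1.496×10^8 = 1.253648×10^8 km; r₂ = 4.65 × 1.496×10^8 = 6.9564×10^8 km.
Transfer-ellipse semi-major axis a_t = (r₁ + r₂)/2 = (1.253648×10^8 + 6.9564×10^8)/2 = 4.105024×10^8 km.
Circular speed at r₁: v₁ = √(μ/r₁) = √(1.32732×10^11/1.253648×10^8) = 32.539 km/s.
Transfer-orbit speed at r₁ (vis-viva equation): v_p = √[μ(2/r₁ − 1/a_t)] = 42.358 km/s.
First burn Δv₁ = |v_p − v₁| = 9.819 km/s.
At r₂, v₂ = √(μ/r₂) = 13.8132 km/s.
Transfer-orbit speed at r₂: v_a = √[μ(2/r₂ − 1/a_t)] = 7.63352 km/s.
Second burn Δv₂ = |v₂ − v_a| = 6.180 km/s.
Total Δv = Δv₁ + Δv₂ = 16.00 km/s.

Δv = 16000 m/s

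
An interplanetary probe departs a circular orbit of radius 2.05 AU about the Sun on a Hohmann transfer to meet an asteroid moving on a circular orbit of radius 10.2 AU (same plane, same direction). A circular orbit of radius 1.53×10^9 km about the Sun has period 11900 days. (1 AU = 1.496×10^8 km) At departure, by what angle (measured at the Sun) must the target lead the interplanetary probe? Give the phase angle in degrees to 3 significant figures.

From Kepler's third law T² = 4π²r³/μ at r = 1.53×10^9 km, T = 11900 days = 11900 × 86400 s = 1.02816×10^9 s: μ = 4π²r³/T² = 1.33756×10^11 km³/s².
In km: r₁ = 2.05 × 1.496×10^8 = 3.0668×10^8 km; r₂ = 10.2 × 1.496×10^8 = 1.52592×10^9 km.
Semi-major axis of the transfer orbit: a_t = (3.0668×10^8 + 1.52592×10^9)/2 = 9.163×10^8 km.
The half-period of the transfer ellipse is t = π√(a_t³/μ) = 2.3826×10^8 s.
Target angular speed ω₂ = √(μ/r₂³) = 6.1356×10^-9 rad/s.
Angle swept by the target during transfer: ω₂·t = 1.4619 rad = 83.76°.
Arrival is 180° from departure on the ellipse, so φ = 180° − 83.76° = 96.2°.

φ = 96.2°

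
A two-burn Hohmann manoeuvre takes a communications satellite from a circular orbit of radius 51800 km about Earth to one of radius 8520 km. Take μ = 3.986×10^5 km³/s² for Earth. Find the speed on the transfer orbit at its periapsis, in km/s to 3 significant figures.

The Hohmann ellipse has a_t = (r₁ + r₂)/2 = 30160 km.
The periapsis of the transfer ellipse is at r = 8520 km.
From the vis-viva equation, v = √[μ(2/r − 1/a_t)] = 8.964 km/s.

v = 8.96 km/s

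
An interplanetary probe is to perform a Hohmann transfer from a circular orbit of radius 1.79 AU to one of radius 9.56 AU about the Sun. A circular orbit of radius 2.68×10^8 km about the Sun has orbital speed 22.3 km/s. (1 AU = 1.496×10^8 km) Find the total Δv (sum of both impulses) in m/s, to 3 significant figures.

From the circular-orbit relation v² = μ/r at r = 2.68×10^8 km: μ = v²r = (22.3)² × 2.68×10^8 = 1.33274×10^11 km³/s².
In km: r₁ = 1.79 × 1.496×10^8 = 2.67784×10^8 km; r₂ = 9.56 × 1.496×10^8 = 1.430176×10^9 km.
Transfer-ellipse semi-major axis a_t = (r₁ + r₂)/2 = (2.67784×10^8 + 1.430176×10^9)/2 = 8.4898×10^8 km.
Circular speed at r₁: v₁ = √(μ/r₁) = √(1.33274×10^11/2.67784×10^8) = 22.309 km/s.
On the transfer ellipse at r₁, v² = μ(2/r − 1/a) gives v_p = √[μ(2/r₁ − 1/a_t)] = 28.955 km/s.
First burn Δv₁ = |v_p − v₁| = 6.646 km/s.
At r₂, v₂ = √(μ/r₂) = 9.6533 km/s.
Transfer-orbit speed at r₂: v_a = √[μ(2/r₂ − 1/a_t)] = 5.4215 km/s.
Second burn Δv₂ = |v₂ − v_a| = 4.232 km/s.
Δv = Δv₁ + Δv₂ = 6.646 + 4.232 = 10.88 km/s.

Δv = 10900 m/s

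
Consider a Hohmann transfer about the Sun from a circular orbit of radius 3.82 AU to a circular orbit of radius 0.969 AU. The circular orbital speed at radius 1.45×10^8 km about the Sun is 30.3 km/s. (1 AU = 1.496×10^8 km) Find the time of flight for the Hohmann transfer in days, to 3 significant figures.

From the circular-orbit relation v² = μ/r at r = 1.45×10^8 km: μ = v²r = (30.3)² × 1.45×10^8 = 1.33123×10^11 km³/s².
In km: r₁ = 3.82 × 1.496×10^8 = 5.71472×10^8 km; r₂ = 0.969 × 1.496×10^8 = 1.449624×10^8 km.
The Hohmann ellipse has a_t = (r₁ + r₂)/2 = 3.582172×10^8 km.
By Kepler's third law the transfer-orbit period is T = 2π√(a_t³/μ), so t = T/2 = 5.838×10^7 s.
Converting: 5.838×10^7 s ÷ 86400 s/day = 676 days.

t = 676 days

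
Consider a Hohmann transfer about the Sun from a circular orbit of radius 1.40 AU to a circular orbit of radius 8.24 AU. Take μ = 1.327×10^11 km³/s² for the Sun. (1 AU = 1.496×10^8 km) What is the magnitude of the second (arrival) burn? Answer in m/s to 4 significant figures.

In km: r₁ = 1.40 × 1.496×10^8 = 2.0944×10^8 km; r₂ = 8.24 × 1.496×10^8 = 1.232704×10^9 km.
Semi-major axis of the transfer orbit: a_t = (2.0944×10^8 + 1.232704×10^9)/2 = 7.21072×10^8 km.
Circular speed at r = 1.232704×10^9 km: v_c = √(μ/r) = 10.3754 km/s.
Vis-viva on the transfer ellipse at r = 1.232704×10^9 km gives v_t = √[μ(2/r − 1/a_t)] = 5.59173 km/s.
Δv₂ = |v_t − v_c| = |5.59173 − 10.3754| = 4.784 km/s.

Δv₂ = 4784 m/s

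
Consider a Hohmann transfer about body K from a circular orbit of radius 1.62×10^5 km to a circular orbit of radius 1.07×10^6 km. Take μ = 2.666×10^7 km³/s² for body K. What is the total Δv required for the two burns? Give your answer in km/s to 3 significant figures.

Transfer-ellipse semi-major axis a_t = (r₁ + r₂)/2 = (1.620×10^5 + 1.070×10^6)/2 = 6.160×10^5 km.
Circular speed at r₁: v₁ = √(μ/r₁) = √(2.666×10^7/1.620×10^5) = 12.828 km/s.
Transfer-orbit speed at r₁ (v² = μ(2/r − 1/a)): v_p = √[μ(2/r₁ − 1/a_t)] = 16.907 km/s.
First burn Δv₁ = |v_p − v₁| = 4.079 km/s.
Circular speed at r₂: v₂ = √(μ/r₂) = 4.992 km/s.
Transfer-orbit speed at r₂: v_a = √[μ(2/r₂ − 1/a_t)] = 2.560 km/s.
Second burn Δv₂ = |v₂ − v_a| = 2.432 km/s.
Δv = Δv₁ + Δv₂ = 4.079 + 2.432 = 6.511 km/s.

Δv = 6.51 km/s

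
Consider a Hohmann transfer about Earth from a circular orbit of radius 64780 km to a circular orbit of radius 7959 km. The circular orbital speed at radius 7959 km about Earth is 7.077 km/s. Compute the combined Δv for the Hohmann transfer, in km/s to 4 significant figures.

Δv = 3.688 km/s

From the circular-orbit relation v² = μ/r at r = 7959 km: μ = v²r = (7.077)² × 7959 = 3.98618×10^5 km³/s².
Transfer-ellipse semi-major axis a_t = (r₁ + r₂)/2 = (64780 + 7959)/2 = 36369.5 km.
At r₁ the circular-orbit speed is v₁ = √(μ/r₁) = 2.4806 km/s.
On the transfer ellipse at r₁, v² = μ(2/r − 1/a) gives v_a = √[μ(2/r₁ − 1/a_t)] = 1.1604 km/s.
First burn Δv₁ = |v_a − v₁| = 1.320 km/s.
At r₂, v₂ = √(μ/r₂) = 7.077 km/s.
Transfer-orbit speed at r₂: v_p = √[μ(2/r₂ − 1/a_t)] = 9.445 km/s.
Second burn Δv₂ = |v₂ − v_p| = 2.368 km/s.
Total Δv = Δv₁ + Δv₂ = 3.688 km/s.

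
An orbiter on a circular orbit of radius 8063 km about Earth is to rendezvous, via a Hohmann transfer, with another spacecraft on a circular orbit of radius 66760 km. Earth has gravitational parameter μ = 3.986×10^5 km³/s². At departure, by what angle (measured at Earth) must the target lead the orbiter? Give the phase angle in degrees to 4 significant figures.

φ = 104.5°

Transfer-ellipse semi-major axis a_t = (r₁ + r₂)/2 = (8063 + 66760)/2 = 37411.5 km.
The half-period of the transfer ellipse is t = π√(a_t³/μ) = 36007 s.
Target angular speed ω₂ = √(μ/r₂³) = 3.6601×10^-5 rad/s.
Angle swept by the target during transfer: ω₂·t = 1.3179 rad = 75.51°.
Arrival is 180° from departure on the ellipse, so φ = 180° − 75.51° = 104.5°.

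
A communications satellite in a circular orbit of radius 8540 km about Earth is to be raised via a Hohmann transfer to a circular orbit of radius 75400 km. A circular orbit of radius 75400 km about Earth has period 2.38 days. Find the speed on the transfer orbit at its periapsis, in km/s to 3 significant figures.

From Kepler's third law T² = 4π²r³/μ at r = 75400 km, T = 2.38 days = 2.38 × 86400 s = 2.05632×10^5 s: μ = 4π²r³/T² = 4.00214×10^5 km³/s².
Transfer-ellipse semi-major axis a_t = (r₁ + r₂)/2 = (8540 + 75400)/2 = 41970 km.
At periapsis, r = 8540 km.
Vis-viva: v = √[μ(2/r − 1/a_t)] = √[4.00214×10^5 × (2/8540 − 1/41970)] = 9.176 km/s.

v = 9.18 km/s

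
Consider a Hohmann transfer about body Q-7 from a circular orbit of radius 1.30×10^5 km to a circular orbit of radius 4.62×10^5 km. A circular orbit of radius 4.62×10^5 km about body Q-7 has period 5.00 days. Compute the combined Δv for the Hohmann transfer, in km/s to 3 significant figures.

From Kepler's third law T² = 4π²r³/μ at r = 4.62×10^5 km, T = 5.00 days = 5.00 × 86400 s = 4.320×10^5 s: μ = 4π²r³/T² = 2.08602×10^7 km³/s².
The Hohmann ellipse has a_t = (r₁ + r₂)/2 = 2.960×10^5 km.
At r₁ the circular-orbit speed is v₁ = √(μ/r₁) = 12.6674 km/s.
On the transfer ellipse at r₁, vis-viva gives v_p = √[μ(2/r₁ − 1/a_t)] = 15.8257 km/s.
First burn Δv₁ = |v_p − v₁| = 3.1583 km/s.
At r₂, v₂ = √(μ/r₂) = 6.7195 km/s.
Transfer-orbit speed at r₂: v_a = √[μ(2/r₂ − 1/a_t)] = 4.4531 km/s.
Second burn Δv₂ = |v₂ − v_a| = 2.2664 km/s.
Δv = Δv₁ + Δv₂ = 3.1583 + 2.2664 = 5.425 km/s.

Δv = 5.42 km/s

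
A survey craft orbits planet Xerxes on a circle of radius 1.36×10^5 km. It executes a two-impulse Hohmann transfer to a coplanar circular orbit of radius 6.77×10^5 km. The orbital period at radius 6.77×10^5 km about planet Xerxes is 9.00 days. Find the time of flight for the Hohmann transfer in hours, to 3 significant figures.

t = 50.2 hours

From Kepler's third law T² = 4π²r³/μ at r = 6.77×10^5 km, T = 9.00 days = 9.00 × 86400 s = 7.776×10^5 s: μ = 4π²r³/T² = 2.02588×10^7 km³/s².
Transfer-ellipse semi-major axis a_t = (r₁ + r₂)/2 = (1.360×10^5 + 6.770×10^5)/2 = 4.065×10^5 km.
Half the transfer-orbit period gives t = π√(a_t³/μ) = 1.80898×10^5 s.
Converting: 1.80898×10^5 s ÷ 3600 s/hour = 50.2 hours.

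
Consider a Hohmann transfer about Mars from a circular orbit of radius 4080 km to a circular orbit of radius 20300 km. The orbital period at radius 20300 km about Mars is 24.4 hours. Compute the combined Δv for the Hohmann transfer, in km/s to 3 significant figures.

Δv = 1.55 km/s

From Kepler's third law T² = 4π²r³/μ at r = 20300 km, T = 24.4 hours = 24.4 × 3600 s = 87840 s: μ = 4π²r³/T² = 42801.9 km³/s².
The Hohmann ellipse has a_t = (r₁ + r₂)/2 = 12190 km.
Circular speed at r₁: v₁ = √(μ/r₁) = √(42801.9/4080) = 3.2389 km/s.
On the transfer ellipse at r₁, v² = μ(2/r − 1/a) gives v_p = √[μ(2/r₁ − 1/a_t)] = 4.1797 km/s.
First burn Δv₁ = |v_p − v₁| = 0.9408 km/s.
At r₂, v₂ = √(μ/r₂) = 1.4521 km/s.
Transfer-orbit speed at r₂: v_a = √[μ(2/r₂ − 1/a_t)] = 0.84006 km/s.
Second burn Δv₂ = |v₂ − v_a| = 0.6120 km/s.
Δv = Δv₁ + Δv₂ = 0.9408 + 0.6120 = 1.553 km/s.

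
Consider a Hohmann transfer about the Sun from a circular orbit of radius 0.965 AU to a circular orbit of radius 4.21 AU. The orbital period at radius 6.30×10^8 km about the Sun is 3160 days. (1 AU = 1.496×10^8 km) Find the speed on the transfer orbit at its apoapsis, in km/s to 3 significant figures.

v = 8.86 km/s

From Kepler's third law T² = 4π²r³/μ at r = 6.30×10^8 km, T = 3160 days = 3160 × 86400 s = 2.73024×10^8 s: μ = 4π²r³/T² = 1.32428×10^11 km³/s².
In km: r₁ = 0.965 × 1.496×10^8 = 1.44364×10^8 km; r₂ = 4.21 × 1.496×10^8 = 6.29816×10^8 km.
Transfer-ellipse semi-major axis a_t = (r₁ + r₂)/2 = (1.44364×10^8 + 6.29816×10^8)/2 = 3.8709×10^8 km.
The apoapsis of the transfer ellipse is at r = 6.29816×10^8 km.
From the vis-viva equation, v = √[μ(2/r − 1/a_t)] = 8.855 km/s.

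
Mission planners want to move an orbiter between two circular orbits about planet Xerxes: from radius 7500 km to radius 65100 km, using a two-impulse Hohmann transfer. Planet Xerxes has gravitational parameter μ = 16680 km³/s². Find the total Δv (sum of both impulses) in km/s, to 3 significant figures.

Semi-major axis of the transfer orbit: a_t = (7500 + 65100)/2 = 36300 km.
At r₁ the circular-orbit speed is v₁ = √(μ/r₁) = 1.4913 km/s.
On the transfer ellipse at r₁, vis-viva equation gives v_p = √[μ(2/r₁ − 1/a_t)] = 1.9971 km/s.
First burn Δv₁ = |v_p − v₁| = 0.5058 km/s.
Circular speed at r₂: v₂ = √(μ/r₂) = 0.5062 km/s.
Transfer-orbit speed at r₂: v_a = √[μ(2/r₂ − 1/a_t)] = 0.2301 km/s.
Second burn Δv₂ = |v₂ − v_a| = 0.2761 km/s.
Δv = Δv₁ + Δv₂ = 0.5058 + 0.2761 = 0.7819 km/s.

Δv = 0.782 km/s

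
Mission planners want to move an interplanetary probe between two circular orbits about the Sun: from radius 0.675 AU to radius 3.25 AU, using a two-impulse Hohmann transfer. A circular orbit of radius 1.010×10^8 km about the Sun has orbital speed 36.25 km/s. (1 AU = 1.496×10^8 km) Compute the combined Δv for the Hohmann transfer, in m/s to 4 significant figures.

From the circular-orbit relation v² = μ/r at r = 1.010×10^8 km: μ = v²r = (36.25)² × 1.010×10^8 = 1.32720×10^11 km³/s².
In km: r₁ = 0.675 × 1.496×10^8 = 1.0098×10^8 km; r₂ = 3.25 × 1.496×10^8 = 4.862×10^8 km.
Semi-major axis of the transfer orbit: a_t = (1.0098×10^8 + 4.862×10^8)/2 = 2.9359×10^8 km.
Circular speed at r₁: v₁ = √(μ/r₁) = √(1.32720×10^11/1.0098×10^8) = 36.25 km/s.
Transfer-orbit speed at r₁ (v² = μ(2/r − 1/a)): v_p = √[μ(2/r₁ − 1/a_t)] = 46.65 km/s.
First burn Δv₁ = |v_p − v₁| = 10.40 km/s.
At r₂, v₂ = √(μ/r₂) = 16.522 km/s.
Transfer-orbit speed at r₂: v_a = √[μ(2/r₂ − 1/a_t)] = 9.6897 km/s.
Second burn Δv₂ = |v₂ − v_a| = 6.832 km/s.
Δv = Δv₁ + Δv₂ = 10.40 + 6.832 = 17.23 km/s.

Δv = 17230 m/s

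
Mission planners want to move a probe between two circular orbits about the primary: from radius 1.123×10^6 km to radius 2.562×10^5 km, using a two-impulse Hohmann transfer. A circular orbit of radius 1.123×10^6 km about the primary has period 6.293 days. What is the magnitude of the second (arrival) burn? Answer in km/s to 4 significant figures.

Δv₂ = 7.502 km/s

From Kepler's third law T² = 4π²r³/μ at r = 1.123×10^6 km, T = 6.293 days = 6.293 × 86400 s = 5.437152×10^5 s: μ = 4π²r³/T² = 1.89128×10^8 km³/s².
Transfer-ellipse semi-major axis a_t = (r₁ + r₂)/2 = (1.123×10^6 + 2.562×10^5)/2 = 6.896×10^5 km.
On the circular orbit at r = 2.562×10^5 km, v_c = √(μ/r) = 27.170 km/s.
Vis-viva on the transfer ellipse at r = 2.562×10^5 km gives v_t = √[μ(2/r − 1/a_t)] = 34.672 km/s.
Δv₂ = |v_t − v_c| = |34.672 − 27.170| = 7.502 km/s.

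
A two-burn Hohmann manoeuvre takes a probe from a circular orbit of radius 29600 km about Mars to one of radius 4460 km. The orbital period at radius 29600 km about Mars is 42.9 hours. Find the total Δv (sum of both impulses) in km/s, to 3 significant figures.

Δv = 1.58 km/s

From Kepler's third law T² = 4π²r³/μ at r = 29600 km, T = 42.9 hours = 42.9 × 3600 s = 1.5444×10^5 s: μ = 4π²r³/T² = 42925.5 km³/s².
Transfer-ellipse semi-major axis a_t = (r₁ + r₂)/2 = (29600 + 4460)/2 = 17030 km.
Circular speed at r₁: v₁ = √(μ/r₁) = √(42925.5/29600) = 1.20424 km/s.
Transfer-orbit speed at r₁ (v² = μ(2/r − 1/a)): v_a = √[μ(2/r₁ − 1/a_t)] = 0.616271 km/s.
First burn Δv₁ = |v_a − v₁| = 0.5880 km/s.
Circular speed at r₂: v₂ = √(μ/r₂) = 3.10235 km/s.
Transfer-orbit speed at r₂: v_p = √[μ(2/r₂ − 1/a_t)] = 4.09005 km/s.
Second burn Δv₂ = |v₂ − v_p| = 0.9877 km/s.
Total Δv = Δv₁ + Δv₂ = 1.576 km/s.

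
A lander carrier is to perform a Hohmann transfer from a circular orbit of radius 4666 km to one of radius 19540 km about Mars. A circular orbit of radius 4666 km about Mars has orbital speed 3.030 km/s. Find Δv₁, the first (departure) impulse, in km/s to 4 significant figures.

Δv₁ = 0.8200 km/s

From the circular-orbit relation v² = μ/r at r = 4666 km: μ = v²r = (3.030)² × 4666 = 42838.1 km³/s².
Semi-major axis of the transfer orbit: a_t = (4666 + 19540)/2 = 12103 km.
Circular speed at r = 4666 km: v_c = √(μ/r) = 3.030 km/s.
Vis-viva on the transfer ellipse at r = 4666 km gives v_t = √[μ(2/r − 1/a_t)] = 3.850 km/s.
Δv₁ = |v_t − v_c| = |3.850 − 3.030| = 0.8200 km/s.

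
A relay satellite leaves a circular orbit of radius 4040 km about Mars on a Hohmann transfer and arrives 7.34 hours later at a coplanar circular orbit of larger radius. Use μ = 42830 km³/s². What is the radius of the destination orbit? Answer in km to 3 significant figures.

r₂ = 24900 km

Transfer time t = 7.34 hours = 26424 s, and t = π√(a_t³/μ).
So a_t = (μ t²/π²)^(1/3) = (42830 × (26424)² / π²)^(1/3) = 14470 km.
Since a_t = (r₁ + r₂)/2, r₂ = 2a_t − r₁ = 2×14470 − 4040 = 24900 km.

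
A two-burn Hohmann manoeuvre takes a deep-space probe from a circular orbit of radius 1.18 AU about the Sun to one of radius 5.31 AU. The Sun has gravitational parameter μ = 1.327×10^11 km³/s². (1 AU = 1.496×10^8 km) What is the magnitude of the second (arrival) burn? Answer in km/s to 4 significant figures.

In km: r₁ = 1.18 × 1.496×10^8 = 1.76528×10^8 km; r₂ = 5.31 × 1.496×10^8 = 7.94376×10^8 km.
Semi-major axis of the transfer orbit: a_t = (1.76528×10^8 + 7.94376×10^8)/2 = 4.85452×10^8 km.
Circular speed at r = 7.94376×10^8 km: v_c = √(μ/r) = 12.925 km/s.
Transfer-orbit speed at the same r (vis-viva, a = a_t): v_t = √[μ(2/r − 1/a_t)] = 7.7939 km/s.
Δv₂ = |v_t − v_c| = |7.7939 − 12.925| = 5.131 km/s.

Δv₂ = 5.131 km/s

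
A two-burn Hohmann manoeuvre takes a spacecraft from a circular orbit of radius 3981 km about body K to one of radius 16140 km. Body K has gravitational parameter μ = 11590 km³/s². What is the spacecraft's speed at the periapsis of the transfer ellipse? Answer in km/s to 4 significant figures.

v = 2.161 km/s

Semi-major axis of the transfer orbit: a_t = (3981 + 16140)/2 = 10060.5 km.
At periapsis, r = 3981 km.
Applying v² = μ(2/r − 1/a_t): v = 2.161 km/s.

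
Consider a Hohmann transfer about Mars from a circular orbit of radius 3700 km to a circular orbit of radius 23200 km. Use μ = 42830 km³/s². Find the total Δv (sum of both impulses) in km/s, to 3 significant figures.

Semi-major axis of the transfer orbit: a_t = (3700 + 23200)/2 = 13450 km.
Circular speed at r₁: v₁ = √(μ/r₁) = √(42830/3700) = 3.402 km/s.
Transfer-orbit speed at r₁ (v² = μ(2/r − 1/a)): v_p = √[μ(2/r₁ − 1/a_t)] = 4.468 km/s.
First burn Δv₁ = |v_p − v₁| = 1.066 km/s.
At r₂, v₂ = √(μ/r₂) = 1.3587 km/s.
Transfer-orbit speed at r₂: v_a = √[μ(2/r₂ − 1/a_t)] = 0.71264 km/s.
Second burn Δv₂ = |v₂ − v_a| = 0.6461 km/s.
Total Δv = Δv₁ + Δv₂ = 1.712 km/s.

Δv = 1.71 km/s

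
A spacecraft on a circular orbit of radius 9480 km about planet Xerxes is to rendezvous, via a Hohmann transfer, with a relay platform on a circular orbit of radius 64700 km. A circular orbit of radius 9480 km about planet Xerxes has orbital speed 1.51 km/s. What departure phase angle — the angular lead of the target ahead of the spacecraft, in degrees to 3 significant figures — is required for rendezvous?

From the circular-orbit relation v² = μ/r at r = 9480 km: μ = v²r = (1.51)² × 9480 = 21615.3 km³/s².
Transfer-ellipse semi-major axis a_t = (r₁ + r₂)/2 = (9480 + 64700)/2 = 37090 km.
Transfer time t = π√(a_t³/μ) = 1.52635×10^5 s.
The target's mean motion on its circular orbit is ω₂ = √(μ/r₂³) = 8.93356×10^-6 rad/s.
Angle swept by the target during transfer: ω₂·t = 1.3636 rad = 78.13°.
The spacecraft traverses 180° on the transfer ellipse, so the target must lead by 180° − 78.13° = 102°.

φ = 102°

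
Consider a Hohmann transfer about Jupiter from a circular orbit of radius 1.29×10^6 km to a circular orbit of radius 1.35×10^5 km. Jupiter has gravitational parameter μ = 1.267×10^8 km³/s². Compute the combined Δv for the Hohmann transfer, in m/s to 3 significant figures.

Semi-major axis of the transfer orbit: a_t = (1.290×10^6 + 1.350×10^5)/2 = 7.125×10^5 km.
At r₁ the circular-orbit speed is v₁ = √(μ/r₁) = 9.9105 km/s.
Transfer-orbit speed at r₁ (vis-viva equation): v_a = √[μ(2/r₁ − 1/a_t)] = 4.3139 km/s.
First burn Δv₁ = |v_a − v₁| = 5.5966 km/s.
At r₂, v₂ = √(μ/r₂) = 30.6352 km/s.
Transfer-orbit speed at r₂: v_p = √[μ(2/r₂ − 1/a_t)] = 41.2215 km/s.
Second burn Δv₂ = |v₂ − v_p| = 10.586 km/s.
Δv = Δv₁ + Δv₂ = 5.5966 + 10.586 = 16.18 km/s.

Δv = 16200 m/s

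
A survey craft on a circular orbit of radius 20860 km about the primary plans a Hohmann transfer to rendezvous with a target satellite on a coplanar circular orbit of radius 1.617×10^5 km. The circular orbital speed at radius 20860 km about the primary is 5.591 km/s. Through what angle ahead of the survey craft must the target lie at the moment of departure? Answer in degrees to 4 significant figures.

φ = 103.7°

From the circular-orbit relation v² = μ/r at r = 20860 km: μ = v²r = (5.591)² × 20860 = 6.52069×10^5 km³/s².
Transfer-ellipse semi-major axis a_t = (r₁ + r₂)/2 = (20860 + 1.617×10^5)/2 = 91280 km.
The half-period of the transfer ellipse is t = π√(a_t³/μ) = 1.0729×10^5 s.
Target angular speed ω₂ = √(μ/r₂³) = 1.2419×10^-5 rad/s.
Angle swept by the target during transfer: ω₂·t = 1.3324 rad = 76.34°.
The survey craft traverses 180° on the transfer ellipse, so the target must lead by 180° − 76.34° = 103.7°.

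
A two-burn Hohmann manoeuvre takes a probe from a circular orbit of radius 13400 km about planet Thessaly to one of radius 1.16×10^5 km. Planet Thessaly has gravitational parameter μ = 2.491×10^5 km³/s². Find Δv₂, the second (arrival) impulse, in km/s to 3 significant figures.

Δv₂ = 0.799 km/s

Semi-major axis of the transfer orbit: a_t = (13400 + 1.160×10^5)/2 = 64700 km.
On the circular orbit at r = 1.160×10^5 km, v_c = √(μ/r) = 1.4654 km/s.
Transfer-orbit speed at the same r (vis-viva, a = a_t): v_t = √[μ(2/r − 1/a_t)] = 0.66690 km/s.
Δv₂ = |v_t − v_c| = |0.66690 − 1.4654| = 0.7985 km/s.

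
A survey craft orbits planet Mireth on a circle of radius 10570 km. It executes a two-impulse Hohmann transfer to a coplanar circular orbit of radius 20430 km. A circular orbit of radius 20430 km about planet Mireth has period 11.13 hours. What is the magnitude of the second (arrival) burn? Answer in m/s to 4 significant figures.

From Kepler's third law T² = 4π²r³/μ at r = 20430 km, T = 11.13 hours = 11.13 × 3600 s = 40068 s: μ = 4π²r³/T² = 2.09686×10^5 km³/s².
Semi-major axis of the transfer orbit: a_t = (10570 + 20430)/2 = 15500 km.
Circular speed at r = 20430 km: v_c = √(μ/r) = 3.2037 km/s.
Vis-viva on the transfer ellipse at r = 20430 km gives v_t = √[μ(2/r − 1/a_t)] = 2.6456 km/s.
Δv₂ = |v_t − v_c| = |2.6456 − 3.2037| = 0.5581 km/s.

Δv₂ = 558.1 m/s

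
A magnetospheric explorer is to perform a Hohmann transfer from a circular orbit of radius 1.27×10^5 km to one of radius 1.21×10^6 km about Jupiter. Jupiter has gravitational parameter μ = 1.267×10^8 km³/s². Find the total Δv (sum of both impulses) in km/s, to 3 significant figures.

Δv = 16.7 km/s

The Hohmann ellipse has a_t = (r₁ + r₂)/2 = 6.685×10^5 km.
At r₁ the circular-orbit speed is v₁ = √(μ/r₁) = 31.585 km/s.
Transfer-orbit speed at r₁ (vis-viva equation): v_p = √[μ(2/r₁ − 1/a_t)] = 42.494 km/s.
First burn Δv₁ = |v_p − v₁| = 10.91 km/s.
At r₂, v₂ = √(μ/r₂) = 10.233 km/s.
Transfer-orbit speed at r₂: v_a = √[μ(2/r₂ − 1/a_t)] = 4.4601 km/s.
Second burn Δv₂ = |v₂ − v_a| = 5.773 km/s.
Δv = Δv₁ + Δv₂ = 10.91 + 5.773 = 16.68 km/s.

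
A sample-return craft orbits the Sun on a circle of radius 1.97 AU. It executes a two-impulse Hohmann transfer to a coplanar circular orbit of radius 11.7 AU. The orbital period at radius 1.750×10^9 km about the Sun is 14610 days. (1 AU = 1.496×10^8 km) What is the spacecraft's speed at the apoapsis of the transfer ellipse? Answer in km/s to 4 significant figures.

From Kepler's third law T² = 4π²r³/μ at r = 1.750×10^9 km, T = 14610 days = 14610 × 86400 s = 1.262304×10^9 s: μ = 4π²r³/T² = 1.32784×10^11 km³/s².
In km: r₁ = 1.97 × 1.496×10^8 = 2.94712×10^8 km; r₂ = 11.7 × 1.496×10^8 = 1.75032×10^9 km.
Transfer-ellipse semi-major axis a_t = (r₁ + r₂)/2 = (2.94712×10^8 + 1.75032×10^9)/2 = 1.022516×10^9 km.
The apoapsis of the transfer ellipse is at r = 1.75032×10^9 km.
Vis-viva: v = √[μ(2/r − 1/a_t)] = √[1.32784×10^11 × (2/1.75032×10^9 − 1/1.022516×10^9)] = 4.676 km/s.

v = 4.676 km/s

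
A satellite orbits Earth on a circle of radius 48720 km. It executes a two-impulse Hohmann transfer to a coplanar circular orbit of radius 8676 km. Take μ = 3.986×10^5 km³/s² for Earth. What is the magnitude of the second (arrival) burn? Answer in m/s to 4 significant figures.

Δv₂ = 2053 m/s

Semi-major axis of the transfer orbit: a_t = (48720 + 8676)/2 = 28698 km.
On the circular orbit at r = 8676 km, v_c = √(μ/r) = 6.7781 km/s.
Vis-viva on the transfer ellipse at r = 8676 km gives v_t = √[μ(2/r − 1/a_t)] = 8.8315 km/s.
Δv₂ = |v_t − v_c| = |8.8315 − 6.7781| = 2.053 km/s.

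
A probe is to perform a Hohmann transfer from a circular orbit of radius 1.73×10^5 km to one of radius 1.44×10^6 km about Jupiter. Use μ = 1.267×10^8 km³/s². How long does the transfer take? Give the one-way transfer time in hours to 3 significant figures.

Semi-major axis of the transfer orbit: a_t = (1.730×10^5 + 1.440×10^6)/2 = 8.065×10^5 km.
Transfer time t = π√(a_t³/μ) = π√((8.065×10^5)³ / 1.267×10^8) = 2.0215×10^5 s.
Converting: 2.0215×10^5 s ÷ 3600 s/hour = 56.2 hours.

t = 56.2 hours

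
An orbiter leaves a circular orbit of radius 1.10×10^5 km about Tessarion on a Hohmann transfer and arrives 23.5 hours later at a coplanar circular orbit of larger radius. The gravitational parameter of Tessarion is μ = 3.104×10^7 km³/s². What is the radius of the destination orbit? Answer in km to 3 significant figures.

Transfer time t = 23.5 hours = 84600 s, and t = π√(a_t³/μ).
So a_t = (μ t²/π²)^(1/3) = (3.104×10^7 × (84600)² / π²)^(1/3) = 2.8235×10^5 km.
Since a_t = (r₁ + r₂)/2, r₂ = 2a_t − r₁ = 2×2.8235×10^5 − 1.100×10^5 = 4.547×10^5 km.

r₂ = 4.55×10^5 km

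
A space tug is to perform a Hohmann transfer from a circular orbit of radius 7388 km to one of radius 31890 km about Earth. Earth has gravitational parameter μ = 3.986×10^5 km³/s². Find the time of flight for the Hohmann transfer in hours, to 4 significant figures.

Transfer-ellipse semi-major axis a_t = (r₁ + r₂)/2 = (7388 + 31890)/2 = 19639 km.
Transfer time t = π√(a_t³/μ) = π√((19639)³ / 3.986×10^5) = 13695 s.
Converting: 13695 s ÷ 3600 s/hour = 3.804 hours.

t = 3.804 hours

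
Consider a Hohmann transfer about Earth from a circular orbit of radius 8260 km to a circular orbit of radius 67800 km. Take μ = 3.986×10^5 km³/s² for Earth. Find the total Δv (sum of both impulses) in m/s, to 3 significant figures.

Δv = 3620 m/s

Semi-major axis of the transfer orbit: a_t = (8260 + 67800)/2 = 38030 km.
Circular speed at r₁: v₁ = √(μ/r₁) = √(3.986×10^5/8260) = 6.946701 km/s.
Transfer-orbit speed at r₁ (vis-viva): v_p = √[μ(2/r₁ − 1/a_t)] = 9.275350 km/s.
First burn Δv₁ = |v_p − v₁| = 2.3286 km/s.
At r₂, v₂ = √(μ/r₂) = 2.4247 km/s.
Transfer-orbit speed at r₂: v_a = √[μ(2/r₂ − 1/a_t)] = 1.1300 km/s.
Second burn Δv₂ = |v₂ − v_a| = 1.2947 km/s.
Total Δv = Δv₁ + Δv₂ = 3.623 km/s.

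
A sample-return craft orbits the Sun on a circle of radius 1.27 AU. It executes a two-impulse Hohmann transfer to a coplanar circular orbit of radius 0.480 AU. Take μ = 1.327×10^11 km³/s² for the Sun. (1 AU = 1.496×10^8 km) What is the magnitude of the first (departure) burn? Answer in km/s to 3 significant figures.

In km: r₁ = 1.27 × 1.496×10^8 = 1.89992×10^8 km; r₂ = 0.480 × 1.496×10^8 = 7.1808×10^7 km.
Semi-major axis of the transfer orbit: a_t = (1.89992×10^8 + 7.1808×10^7)/2 = 1.309×10^8 km.
On the circular orbit at r = 1.89992×10^8 km, v_c = √(μ/r) = 26.428 km/s.
Transfer-orbit speed at the same r (vis-viva, a = a_t): v_t = √[μ(2/r − 1/a_t)] = 19.574 km/s.
Δv₁ = |v_t − v_c| = |19.574 − 26.428| = 6.854 km/s.

Δv₁ = 6.85 km/s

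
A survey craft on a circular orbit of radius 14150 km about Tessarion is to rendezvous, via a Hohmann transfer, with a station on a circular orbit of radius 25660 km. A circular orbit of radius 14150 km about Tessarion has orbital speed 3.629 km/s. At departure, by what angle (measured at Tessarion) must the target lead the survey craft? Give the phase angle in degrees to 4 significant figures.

From the circular-orbit relation v² = μ/r at r = 14150 km: μ = v²r = (3.629)² × 14150 = 1.86350×10^5 km³/s².
Transfer-ellipse semi-major axis a_t = (r₁ + r₂)/2 = (14150 + 25660)/2 = 19905 km.
The half-period of the transfer ellipse is t = π√(a_t³/μ) = 20438 s.
The target's mean motion on its circular orbit is ω₂ = √(μ/r₂³) = 1.0502×10^-4 rad/s.
Angle swept by the target during transfer: ω₂·t = 2.1464 rad = 122.98°.
Arrival is 180° from departure on the ellipse, so φ = 180° − 122.98° = 57.02°.

φ = 57.02°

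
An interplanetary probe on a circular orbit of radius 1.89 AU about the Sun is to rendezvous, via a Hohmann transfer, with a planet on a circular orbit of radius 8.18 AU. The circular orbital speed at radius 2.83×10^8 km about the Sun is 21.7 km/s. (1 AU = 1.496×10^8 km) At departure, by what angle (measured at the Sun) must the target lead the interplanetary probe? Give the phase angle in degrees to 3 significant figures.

φ = 93.1°

From the circular-orbit relation v² = μ/r at r = 2.83×10^8 km: μ = v²r = (21.7)² × 2.83×10^8 = 1.33262×10^11 km³/s².
In km: r₁ = 1.89 × 1.496×10^8 = 2.82744×10^8 km; r₂ = 8.18 × 1.496×10^8 = 1.223728×10^9 km.
The Hohmann ellipse has a_t = (r₁ + r₂)/2 = 7.53236×10^8 km.
The half-period of the transfer ellipse is t = π√(a_t³/μ) = 1.779×10^8 s.
The target's mean motion on its circular orbit is ω₂ = √(μ/r₂³) = 8.528×10^-9 rad/s.
Angle swept by the target during transfer: ω₂·t = 1.517 rad = 86.92°.
The interplanetary probe traverses 180° on the transfer ellipse, so the target must lead by 180° − 86.92° = 93.1°.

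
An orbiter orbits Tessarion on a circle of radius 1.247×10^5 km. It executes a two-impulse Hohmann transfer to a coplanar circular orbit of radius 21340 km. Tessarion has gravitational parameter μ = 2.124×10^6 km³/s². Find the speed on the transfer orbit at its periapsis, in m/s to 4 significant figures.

v = 13040 m/s

Semi-major axis of the transfer orbit: a_t = (1.247×10^5 + 21340)/2 = 73020 km.
The periapsis of the transfer ellipse is at r = 21340 km.
Vis-viva: v = √[μ(2/r − 1/a_t)] = √[2.124×10^6 × (2/21340 − 1/73020)] = 13.04 km/s.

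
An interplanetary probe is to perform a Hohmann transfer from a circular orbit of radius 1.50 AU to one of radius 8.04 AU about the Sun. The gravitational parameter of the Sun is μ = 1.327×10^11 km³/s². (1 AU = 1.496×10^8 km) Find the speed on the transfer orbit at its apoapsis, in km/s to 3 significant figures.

v = 5.89 km/s

In km: r₁ = 1.50 × 1.496×10^8 = 2.244×10^8 km; r₂ = 8.04 × 1.496×10^8 = 1.202784×10^9 km.
Transfer-ellipse semi-major axis a_t = (r₁ + r₂)/2 = (2.244×10^8 + 1.202784×10^9)/2 = 7.13592×10^8 km.
At apoapsis, r = 1.202784×10^9 km.
Vis-viva: v = √[μ(2/r − 1/a_t)] = √[1.327×10^11 × (2/1.202784×10^9 − 1/7.13592×10^8)] = 5.890 km/s.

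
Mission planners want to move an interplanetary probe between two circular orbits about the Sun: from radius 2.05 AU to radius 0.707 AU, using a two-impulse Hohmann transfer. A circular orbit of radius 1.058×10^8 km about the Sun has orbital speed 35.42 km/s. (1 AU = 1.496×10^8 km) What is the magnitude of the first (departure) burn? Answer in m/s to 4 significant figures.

Δv₁ = 5905 m/s

From the circular-orbit relation v² = μ/r at r = 1.058×10^8 km: μ = v²r = (35.42)² × 1.058×10^8 = 1.32734×10^11 km³/s².
In km: r₁ = 2.05 × 1.496×10^8 = 3.0668×10^8 km; r₂ = 0.707 × 1.496×10^8 = 1.057672×10^8 km.
Transfer-ellipse semi-major axis a_t = (r₁ + r₂)/2 = (3.0668×10^8 + 1.057672×10^8)/2 = 2.062236×10^8 km.
On the circular orbit at r = 3.0668×10^8 km, v_c = √(μ/r) = 20.804 km/s.
Transfer-orbit speed at the same r (vis-viva, a = a_t): v_t = √[μ(2/r − 1/a_t)] = 14.899 km/s.
Δv₁ = |v_t − v_c| = |14.899 − 20.804| = 5.905 km/s.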